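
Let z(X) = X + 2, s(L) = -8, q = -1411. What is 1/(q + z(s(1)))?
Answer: -1/1417 ≈ -0.00070572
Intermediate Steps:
z(X) = 2 + X
1/(q + z(s(1))) = 1/(-1411 + (2 - 8)) = 1/(-1411 - 6) = 1/(-1417) = -1/1417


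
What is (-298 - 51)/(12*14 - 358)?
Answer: 349/190 ≈ 1.8368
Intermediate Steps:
(-298 - 51)/(12*14 - 358) = -349/(168 - 358) = -349/(-190) = -349*(-1/190) = 349/190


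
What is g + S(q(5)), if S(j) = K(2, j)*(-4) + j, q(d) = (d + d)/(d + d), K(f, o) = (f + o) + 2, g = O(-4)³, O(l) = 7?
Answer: 324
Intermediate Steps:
g = 343 (g = 7³ = 343)
K(f, o) = 2 + f + o
q(d) = 1 (q(d) = (2*d)/((2*d)) = (2*d)*(1/(2*d)) = 1)
S(j) = -16 - 3*j (S(j) = (2 + 2 + j)*(-4) + j = (4 + j)*(-4) + j = (-16 - 4*j) + j = -16 - 3*j)
g + S(q(5)) = 343 + (-16 - 3*1) = 343 + (-16 - 3) = 343 - 19 = 324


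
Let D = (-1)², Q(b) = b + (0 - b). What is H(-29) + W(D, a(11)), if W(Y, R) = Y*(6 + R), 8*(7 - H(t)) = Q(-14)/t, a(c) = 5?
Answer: 18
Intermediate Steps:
Q(b) = 0 (Q(b) = b - b = 0)
H(t) = 7 (H(t) = 7 - 0/t = 7 - ⅛*0 = 7 + 0 = 7)
D = 1
H(-29) + W(D, a(11)) = 7 + 1*(6 + 5) = 7 + 1*11 = 7 + 11 = 18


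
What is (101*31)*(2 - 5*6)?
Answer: -87668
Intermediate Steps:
(101*31)*(2 - 5*6) = 3131*(2 - 30) = 3131*(-28) = -87668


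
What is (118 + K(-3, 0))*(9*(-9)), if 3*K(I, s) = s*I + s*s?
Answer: -9558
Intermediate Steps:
K(I, s) = s**2/3 + I*s/3 (K(I, s) = (s*I + s*s)/3 = (I*s + s**2)/3 = (s**2 + I*s)/3 = s**2/3 + I*s/3)
(118 + K(-3, 0))*(9*(-9)) = (118 + (1/3)*0*(-3 + 0))*(9*(-9)) = (118 + (1/3)*0*(-3))*(-81) = (118 + 0)*(-81) = 118*(-81) = -9558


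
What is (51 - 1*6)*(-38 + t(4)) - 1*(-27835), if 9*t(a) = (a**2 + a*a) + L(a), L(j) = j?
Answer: 26305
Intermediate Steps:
t(a) = a/9 + 2*a**2/9 (t(a) = ((a**2 + a*a) + a)/9 = ((a**2 + a**2) + a)/9 = (2*a**2 + a)/9 = (a + 2*a**2)/9 = a/9 + 2*a**2/9)
(51 - 1*6)*(-38 + t(4)) - 1*(-27835) = (51 - 1*6)*(-38 + (1/9)*4*(1 + 2*4)) - 1*(-27835) = (51 - 6)*(-38 + (1/9)*4*(1 + 8)) + 27835 = 45*(-38 + (1/9)*4*9) + 27835 = 45*(-38 + 4) + 27835 = 45*(-34) + 27835 = -1530 + 27835 = 26305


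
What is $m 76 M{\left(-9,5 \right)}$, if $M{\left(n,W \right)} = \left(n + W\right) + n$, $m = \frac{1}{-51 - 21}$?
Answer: $\frac{247}{18} \approx 13.722$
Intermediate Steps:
$m = - \frac{1}{72}$ ($m = \frac{1}{-72} = - \frac{1}{72} \approx -0.013889$)
$M{\left(n,W \right)} = W + 2 n$ ($M{\left(n,W \right)} = \left(W + n\right) + n = W + 2 n$)
$m 76 M{\left(-9,5 \right)} = \left(- \frac{1}{72}\right) 76 \left(5 + 2 \left(-9\right)\right) = - \frac{19 \left(5 - 18\right)}{18} = \left(- \frac{19}{18}\right) \left(-13\right) = \frac{247}{18}$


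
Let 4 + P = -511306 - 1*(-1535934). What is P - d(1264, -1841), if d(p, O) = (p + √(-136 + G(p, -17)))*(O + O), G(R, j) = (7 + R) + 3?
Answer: 5678672 + 3682*√1138 ≈ 5.8029e+6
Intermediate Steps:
G(R, j) = 10 + R
d(p, O) = 2*O*(p + √(-126 + p)) (d(p, O) = (p + √(-136 + (10 + p)))*(O + O) = (p + √(-126 + p))*(2*O) = 2*O*(p + √(-126 + p)))
P = 1024624 (P = -4 + (-511306 - 1*(-1535934)) = -4 + (-511306 + 1535934) = -4 + 1024628 = 1024624)
P - d(1264, -1841) = 1024624 - 2*(-1841)*(1264 + √(-126 + 1264)) = 1024624 - 2*(-1841)*(1264 + √1138) = 1024624 - (-4654048 - 3682*√1138) = 1024624 + (4654048 + 3682*√1138) = 5678672 + 3682*√1138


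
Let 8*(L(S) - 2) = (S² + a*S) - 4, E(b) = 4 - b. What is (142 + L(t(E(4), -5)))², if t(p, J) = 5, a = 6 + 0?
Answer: 1447209/64 ≈ 22613.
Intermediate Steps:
a = 6
L(S) = 3/2 + S²/8 + 3*S/4 (L(S) = 2 + ((S² + 6*S) - 4)/8 = 2 + (-4 + S² + 6*S)/8 = 2 + (-½ + S²/8 + 3*S/4) = 3/2 + S²/8 + 3*S/4)
(142 + L(t(E(4), -5)))² = (142 + (3/2 + (⅛)*5² + (¾)*5))² = (142 + (3/2 + (⅛)*25 + 15/4))² = (142 + (3/2 + 25/8 + 15/4))² = (142 + 67/8)² = (1203/8)² = 1447209/64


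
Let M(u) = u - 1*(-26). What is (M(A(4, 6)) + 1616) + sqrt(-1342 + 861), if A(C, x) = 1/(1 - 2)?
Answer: 1641 + I*sqrt(481) ≈ 1641.0 + 21.932*I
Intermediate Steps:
A(C, x) = -1 (A(C, x) = 1/(-1) = -1)
M(u) = 26 + u (M(u) = u + 26 = 26 + u)
(M(A(4, 6)) + 1616) + sqrt(-1342 + 861) = ((26 - 1) + 1616) + sqrt(-1342 + 861) = (25 + 1616) + sqrt(-481) = 1641 + I*sqrt(481)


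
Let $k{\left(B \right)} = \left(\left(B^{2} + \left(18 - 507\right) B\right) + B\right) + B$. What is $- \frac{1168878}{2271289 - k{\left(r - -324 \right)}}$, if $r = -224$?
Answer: $- \frac{1168878}{2309989} \approx -0.50601$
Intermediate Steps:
$k{\left(B \right)} = B^{2} - 487 B$ ($k{\left(B \right)} = \left(\left(B^{2} - 489 B\right) + B\right) + B = \left(B^{2} - 488 B\right) + B = B^{2} - 487 B$)
$- \frac{1168878}{2271289 - k{\left(r - -324 \right)}} = - \frac{1168878}{2271289 - \left(-224 - -324\right) \left(-487 - -100\right)} = - \frac{1168878}{2271289 - \left(-224 + 324\right) \left(-487 + \left(-224 + 324\right)\right)} = - \frac{1168878}{2271289 - 100 \left(-487 + 100\right)} = - \frac{1168878}{2271289 - 100 \left(-387\right)} = - \frac{1168878}{2271289 - -38700} = - \frac{1168878}{2271289 + 38700} = - \frac{1168878}{2309989}$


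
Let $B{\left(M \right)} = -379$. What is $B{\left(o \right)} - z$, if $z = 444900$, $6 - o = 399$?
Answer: $-445279$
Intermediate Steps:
$o = -393$ ($o = 6 - 399 = -393$)
$B{\left(o \right)} - z = -379 - 444900 = -445279$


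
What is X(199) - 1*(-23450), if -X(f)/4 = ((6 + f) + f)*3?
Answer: 18602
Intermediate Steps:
X(f) = -72 - 24*f (X(f) = -4*((6 + f) + f)*3 = -4*(6 + 2*f)*3 = -4*(18 + 6*f) = -72 - 24*f)
X(199) - 1*(-23450) = (-72 - 24*199) - 1*(-23450) = (-72 - 4776) + 23450 = -4848 + 23450 = 18602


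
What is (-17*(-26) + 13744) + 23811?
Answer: 37997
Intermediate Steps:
(-17*(-26) + 13744) + 23811 = (442 + 13744) + 23811 = 14186 + 23811 = 37997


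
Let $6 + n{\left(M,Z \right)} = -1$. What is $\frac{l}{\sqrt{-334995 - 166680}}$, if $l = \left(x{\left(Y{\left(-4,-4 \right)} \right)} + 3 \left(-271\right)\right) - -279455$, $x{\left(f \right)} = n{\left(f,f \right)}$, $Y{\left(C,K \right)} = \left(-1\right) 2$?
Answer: $- \frac{55727 i \sqrt{20067}}{20067} \approx - 393.39 i$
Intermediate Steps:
$n{\left(M,Z \right)} = -7$ ($n{\left(M,Z \right)} = -6 - 1 = -7$)
$Y{\left(C,K \right)} = -2$
$x{\left(f \right)} = -7$
$l = 278635$ ($l = \left(-7 + 3 \left(-271\right)\right) - -279455 = \left(-7 - 813\right) + 279455 = -820 + 279455 = 278635$)
$\frac{l}{\sqrt{-334995 - 166680}} = \frac{278635}{\sqrt{-334995 - 166680}} = \frac{278635}{\sqrt{-501675}} = \frac{278635}{5 i \sqrt{20067}} = 278635 \left(- \frac{i \sqrt{20067}}{100335}\right) = - \frac{55727 i \sqrt{20067}}{20067}$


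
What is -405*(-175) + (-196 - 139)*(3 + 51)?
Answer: 52785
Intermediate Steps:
-405*(-175) + (-196 - 139)*(3 + 51) = 70875 - 335*54 = 70875 - 18090 = 52785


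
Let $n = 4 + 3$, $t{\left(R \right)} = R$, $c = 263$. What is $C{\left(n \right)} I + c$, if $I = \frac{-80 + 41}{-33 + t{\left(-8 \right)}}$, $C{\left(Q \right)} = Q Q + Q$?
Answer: $\frac{12967}{41} \approx 316.27$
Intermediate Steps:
$n = 7$
$C{\left(Q \right)} = Q + Q^{2}$ ($C{\left(Q \right)} = Q^{2} + Q = Q + Q^{2}$)
$I = \frac{39}{41}$ ($I = \frac{-80 + 41}{-33 - 8} = - \frac{39}{-41} = \left(-39\right) \left(- \frac{1}{41}\right) = \frac{39}{41} \approx 0.95122$)
$C{\left(n \right)} I + c = 7 \left(1 + 7\right) \frac{39}{41} + 263 = 7 \cdot 8 \cdot \frac{39}{41} + 263 = 56 \cdot \frac{39}{41} + 263 = \frac{2184}{41} + 263 = \frac{12967}{41}$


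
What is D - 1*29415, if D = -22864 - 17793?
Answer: -70072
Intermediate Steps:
D = -40657
D - 1*29415 = -40657 - 1*29415 = -40657 - 29415 = -70072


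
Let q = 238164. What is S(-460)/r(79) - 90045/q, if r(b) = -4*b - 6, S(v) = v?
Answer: 583775/555716 ≈ 1.0505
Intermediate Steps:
r(b) = -6 - 4*b
S(-460)/r(79) - 90045/q = -460/(-6 - 4*79) - 90045/238164 = -460/(-6 - 316) - 90045*1/238164 = -460/(-322) - 30015/79388 = -460*(-1/322) - 30015/79388 = 10/7 - 30015/79388 = 583775/555716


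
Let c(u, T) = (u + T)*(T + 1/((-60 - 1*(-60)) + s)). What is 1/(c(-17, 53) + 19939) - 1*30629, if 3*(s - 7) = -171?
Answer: -16728242728/546157 ≈ -30629.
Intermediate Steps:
s = -50 (s = 7 + (⅓)*(-171) = 7 - 57 = -50)
c(u, T) = (-1/50 + T)*(T + u) (c(u, T) = (u + T)*(T + 1/((-60 - 1*(-60)) - 50)) = (T + u)*(T + 1/((-60 + 60) - 50)) = (T + u)*(T + 1/(0 - 50)) = (T + u)*(T + 1/(-50)) = (T + u)*(T - 1/50) = (T + u)*(-1/50 + T) = (-1/50 + T)*(T + u))
1/(c(-17, 53) + 19939) - 1*30629 = 1/((-1/50*53 - 1/50*(-17) + 53*(53 - 17)) + 19939) - 1*30629 = 1/((-53/50 + 17/50 + 53*36) + 19939) - 30629 = 1/((-53/50 + 17/50 + 1908) + 19939) - 30629 = 1/(47682/25 + 19939) - 30629 = 1/(546157/25) - 30629 = 25/546157 - 30629 = -16728242728/546157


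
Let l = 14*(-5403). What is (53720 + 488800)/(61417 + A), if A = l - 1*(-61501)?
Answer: 135630/11819 ≈ 11.476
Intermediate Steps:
l = -75642
A = -14141 (A = -75642 - 1*(-61501) = -75642 + 61501 = -14141)
(53720 + 488800)/(61417 + A) = (53720 + 488800)/(61417 - 14141) = 542520/47276 = 542520*(1/47276) = 135630/11819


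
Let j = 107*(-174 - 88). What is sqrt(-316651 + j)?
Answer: I*sqrt(344685) ≈ 587.1*I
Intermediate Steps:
j = -28034 (j = 107*(-262) = -28034)
sqrt(-316651 + j) = sqrt(-316651 - 28034) = sqrt(-344685) = I*sqrt(344685)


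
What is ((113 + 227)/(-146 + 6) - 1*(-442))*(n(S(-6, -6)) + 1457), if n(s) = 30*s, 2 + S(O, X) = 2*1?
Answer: 4483189/7 ≈ 6.4046e+5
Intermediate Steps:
S(O, X) = 0 (S(O, X) = -2 + 2*1 = -2 + 2 = 0)
((113 + 227)/(-146 + 6) - 1*(-442))*(n(S(-6, -6)) + 1457) = ((113 + 227)/(-146 + 6) - 1*(-442))*(30*0 + 1457) = (340/(-140) + 442)*(0 + 1457) = (340*(-1/140) + 442)*1457 = (-17/7 + 442)*1457 = (3077/7)*1457 = 4483189/7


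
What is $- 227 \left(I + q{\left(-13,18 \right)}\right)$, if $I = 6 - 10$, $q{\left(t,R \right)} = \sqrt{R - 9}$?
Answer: $227$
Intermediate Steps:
$q{\left(t,R \right)} = \sqrt{-9 + R}$
$I = -4$ ($I = 6 - 10 = -4$)
$- 227 \left(I + q{\left(-13,18 \right)}\right) = - 227 \left(-4 + \sqrt{-9 + 18}\right) = - 227 \left(-4 + \sqrt{9}\right) = - 227 \left(-4 + 3\right) = \left(-227\right) \left(-1\right) = 227$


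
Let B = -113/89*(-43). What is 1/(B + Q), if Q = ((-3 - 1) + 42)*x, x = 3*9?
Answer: 89/96173 ≈ 0.00092542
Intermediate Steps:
x = 27
B = 4859/89 (B = -113*1/89*(-43) = -113/89*(-43) = 4859/89 ≈ 54.596)
Q = 1026 (Q = ((-3 - 1) + 42)*27 = (-4 + 42)*27 = 38*27 = 1026)
1/(B + Q) = 1/(4859/89 + 1026) = 1/(96173/89) = 89/96173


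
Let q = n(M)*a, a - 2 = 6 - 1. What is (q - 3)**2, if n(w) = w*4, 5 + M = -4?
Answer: 65025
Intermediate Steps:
M = -9 (M = -5 - 4 = -9)
n(w) = 4*w
a = 7 (a = 2 + (6 - 1) = 2 + 5 = 7)
q = -252 (q = (4*(-9))*7 = -36*7 = -252)
(q - 3)**2 = (-252 - 3)**2 = (-255)**2 = 65025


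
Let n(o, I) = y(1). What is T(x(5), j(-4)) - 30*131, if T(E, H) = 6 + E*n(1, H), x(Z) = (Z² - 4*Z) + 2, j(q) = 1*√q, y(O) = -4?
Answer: -3952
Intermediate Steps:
j(q) = √q
n(o, I) = -4
x(Z) = 2 + Z² - 4*Z
T(E, H) = 6 - 4*E (T(E, H) = 6 + E*(-4) = 6 - 4*E)
T(x(5), j(-4)) - 30*131 = (6 - 4*(2 + 5² - 4*5)) - 30*131 = (6 - 4*(2 + 25 - 20)) - 3930 = (6 - 4*7) - 3930 = (6 - 28) - 3930 = -22 - 3930 = -3952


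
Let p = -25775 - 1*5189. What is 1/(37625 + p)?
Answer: 1/6661 ≈ 0.00015013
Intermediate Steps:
p = -30964 (p = -25775 - 5189 = -30964)
1/(37625 + p) = 1/(37625 - 30964) = 1/6661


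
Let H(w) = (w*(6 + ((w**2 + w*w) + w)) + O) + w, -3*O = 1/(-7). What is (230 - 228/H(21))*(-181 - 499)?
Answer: -62761784560/401311 ≈ -1.5639e+5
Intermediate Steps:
O = 1/21 (O = -1/3/(-7) = -1/3*(-1/7) = 1/21 ≈ 0.047619)
H(w) = 1/21 + w + w*(6 + w + 2*w**2) (H(w) = (w*(6 + ((w**2 + w*w) + w)) + 1/21) + w = (w*(6 + ((w**2 + w**2) + w)) + 1/21) + w = (w*(6 + (2*w**2 + w)) + 1/21) + w = (w*(6 + (w + 2*w**2)) + 1/21) + w = (w*(6 + w + 2*w**2) + 1/21) + w = (1/21 + w*(6 + w + 2*w**2)) + w = 1/21 + w + w*(6 + w + 2*w**2))
(230 - 228/H(21))*(-181 - 499) = (230 - 228/(1/21 + 21**2 + 2*21**3 + 7*21))*(-181 - 499) = (230 - 228/(1/21 + 441 + 2*9261 + 147))*(-680) = (230 - 228/(1/21 + 441 + 18522 + 147))*(-680) = (230 - 228/401311/21)*(-680) = (230 - 228*21/401311)*(-680) = (230 - 4788/401311)*(-680) = (92296742/401311)*(-680) = -62761784560/401311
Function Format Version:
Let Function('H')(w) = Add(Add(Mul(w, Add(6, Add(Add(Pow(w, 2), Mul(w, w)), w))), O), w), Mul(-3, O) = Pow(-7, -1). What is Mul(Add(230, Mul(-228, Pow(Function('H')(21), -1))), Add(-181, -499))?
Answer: Rational(-62761784560, 401311) ≈ -1.5639e+5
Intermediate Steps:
O = Rational(1, 21) (O = Mul(Rational(-1, 3), Pow(-7, -1)) = Mul(Rational(-1, 3), Rational(-1, 7)) = Rational(1, 21) ≈ 0.047619)
Function('H')(w) = Add(Rational(1, 21), w, Mul(w, Add(6, w, Mul(2, Pow(w, 2))))) (Function('H')(w) = Add(Add(Mul(w, Add(6, Add(Add(Pow(w, 2), Mul(w, w)), w))), Rational(1, 21)), w) = Add(Add(Mul(w, Add(6, Add(Add(Pow(w, 2), Pow(w, 2)), w))), Rational(1, 21)), w) = Add(Add(Mul(w, Add(6, Add(Mul(2, Pow(w, 2)), w))), Rational(1, 21)), w) = Add(Add(Mul(w, Add(6, Add(w, Mul(2, Pow(w, 2))))), Rational(1, 21)), w) = Add(Add(Mul(w, Add(6, w, Mul(2, Pow(w, 2)))), Rational(1, 21)), w) = Add(Add(Rational(1, 21), Mul(w, Add(6, w, Mul(2, Pow(w, 2))))), w) = Add(Rational(1, 21), w, Mul(w, Add(6, w, Mul(2, Pow(w, 2))))))
Mul(Add(230, Mul(-228, Pow(Function('H')(21), -1))), Add(-181, -499)) = Mul(Add(230, Mul(-228, Pow(Add(Rational(1, 21), Pow(21, 2), Mul(2, Pow(21, 3)), Mul(7, 21)), -1))), Add(-181, -499)) = Mul(Add(230, Mul(-228, Pow(Add(Rational(1, 21), 441, Mul(2, 9261), 147), -1))), -680) = Mul(Add(230, Mul(-228, Pow(Add(Rational(1, 21), 441, 18522, 147), -1))), -680) = Mul(Add(230, Mul(-228, Pow(Rational(401311, 21), -1))), -680) = Mul(Add(230, Mul(-228, Rational(21, 401311))), -680) = Mul(Add(230, Rational(-4788, 401311)), -680) = Mul(Rational(92296742, 401311), -680) = Rational(-62761784560, 401311)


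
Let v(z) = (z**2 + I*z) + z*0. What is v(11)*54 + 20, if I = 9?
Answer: 11900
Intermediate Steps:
v(z) = z**2 + 9*z (v(z) = (z**2 + 9*z) + z*0 = (z**2 + 9*z) + 0 = z**2 + 9*z)
v(11)*54 + 20 = (11*(9 + 11))*54 + 20 = (11*20)*54 + 20 = 220*54 + 20 = 11880 + 20 = 11900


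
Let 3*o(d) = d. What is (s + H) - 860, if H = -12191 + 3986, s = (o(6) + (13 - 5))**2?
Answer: -8965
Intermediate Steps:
o(d) = d/3
s = 100 (s = ((1/3)*6 + (13 - 5))**2 = (2 + 8)**2 = 10**2 = 100)
H = -8205
(s + H) - 860 = (100 - 8205) - 860 = -8105 - 860 = -8965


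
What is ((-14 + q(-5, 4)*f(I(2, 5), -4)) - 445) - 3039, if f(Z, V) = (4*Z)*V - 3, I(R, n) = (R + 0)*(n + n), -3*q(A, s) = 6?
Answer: -2852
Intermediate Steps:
q(A, s) = -2 (q(A, s) = -⅓*6 = -2)
I(R, n) = 2*R*n (I(R, n) = R*(2*n) = 2*R*n)
f(Z, V) = -3 + 4*V*Z (f(Z, V) = 4*V*Z - 3 = -3 + 4*V*Z)
((-14 + q(-5, 4)*f(I(2, 5), -4)) - 445) - 3039 = ((-14 - 2*(-3 + 4*(-4)*(2*2*5))) - 445) - 3039 = ((-14 - 2*(-3 + 4*(-4)*20)) - 445) - 3039 = ((-14 - 2*(-3 - 320)) - 445) - 3039 = ((-14 - 2*(-323)) - 445) - 3039 = ((-14 + 646) - 445) - 3039 = (632 - 445) - 3039 = 187 - 3039 = -2852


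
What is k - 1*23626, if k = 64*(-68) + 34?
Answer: -27944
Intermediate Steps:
k = -4318 (k = -4352 + 34 = -4318)
k - 1*23626 = -4318 - 1*23626 = -4318 - 23626 = -27944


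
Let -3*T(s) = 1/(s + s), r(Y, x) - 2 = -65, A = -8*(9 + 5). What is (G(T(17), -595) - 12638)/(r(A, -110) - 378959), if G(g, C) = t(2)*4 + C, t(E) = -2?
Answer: 13241/379022 ≈ 0.034935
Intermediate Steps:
A = -112 (A = -8*14 = -112)
r(Y, x) = -63 (r(Y, x) = 2 - 65 = -63)
T(s) = -1/(6*s) (T(s) = -1/(3*(s + s)) = -1/(2*s)/3 = -1/(6*s))
G(g, C) = -8 + C (G(g, C) = -2*4 + C = -8 + C)
(G(T(17), -595) - 12638)/(r(A, -110) - 378959) = ((-8 - 595) - 12638)/(-63 - 378959) = (-603 - 12638)/(-379022) = -13241*(-1/379022) = 13241/379022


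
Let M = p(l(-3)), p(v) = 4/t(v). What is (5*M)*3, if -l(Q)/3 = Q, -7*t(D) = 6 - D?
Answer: 140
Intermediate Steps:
t(D) = -6/7 + D/7 (t(D) = -(6 - D)/7 = -6/7 + D/7)
l(Q) = -3*Q
p(v) = 4/(-6/7 + v/7)
M = 28/3 (M = 28/(-6 - 3*(-3)) = 28/(-6 + 9) = 28/3 ≈ 9.3333)
(5*M)*3 = (5*(28/3))*3 = (140/3)*3 = 140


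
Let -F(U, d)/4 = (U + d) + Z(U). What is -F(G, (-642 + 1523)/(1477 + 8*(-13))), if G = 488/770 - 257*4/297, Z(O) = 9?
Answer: 35365016/1297485 ≈ 27.257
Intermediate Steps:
G = -2672/945 (G = 488*(1/770) - 1028*1/297 = 244/385 - 1028/297 = -2672/945 ≈ -2.8275)
F(U, d) = -36 - 4*U - 4*d (F(U, d) = -4*((U + d) + 9) = -4*(9 + U + d) = -36 - 4*U - 4*d)
-F(G, (-642 + 1523)/(1477 + 8*(-13))) = -(-36 - 4*(-2672/945) - 4*(-642 + 1523)/(1477 + 8*(-13))) = -(-36 + 10688/945 - 3524/(1477 - 104)) = -(-36 + 10688/945 - 3524/1373) = -1*(-35365016/1297485) = 35365016/1297485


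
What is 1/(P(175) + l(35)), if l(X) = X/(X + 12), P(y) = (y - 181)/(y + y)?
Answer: 8225/5984 ≈ 1.3745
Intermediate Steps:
P(y) = (-181 + y)/(2*y) (P(y) = (-181 + y)/((2*y)) = (-181 + y)*(1/(2*y)) = (-181 + y)/(2*y))
l(X) = X/(12 + X)
1/(P(175) + l(35)) = 1/((½)*(-181 + 175)/175 + 35/(12 + 35)) = 1/((½)*(1/175)*(-6) + 35/47) = 1/(-3/175 + 35*(1/47)) = 1/(-3/175 + 35/47) = 1/(5984/8225) = 8225/5984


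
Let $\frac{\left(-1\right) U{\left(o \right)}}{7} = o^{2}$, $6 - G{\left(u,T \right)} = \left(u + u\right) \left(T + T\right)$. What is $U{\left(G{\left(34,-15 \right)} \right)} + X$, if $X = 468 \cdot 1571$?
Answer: $-28567584$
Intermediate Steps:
$G{\left(u,T \right)} = 6 - 4 T u$ ($G{\left(u,T \right)} = 6 - \left(u + u\right) \left(T + T\right) = 6 - 2 u 2 T = 6 - 4 T u$)
$X = 735228$
$U{\left(o \right)} = - 7 o^{2}$
$U{\left(G{\left(34,-15 \right)} \right)} + X = - 7 \left(6 - \left(-60\right) 34\right)^{2} + 735228 = - 7 \left(6 + 2040\right)^{2} + 735228 = - 7 \cdot 2046^{2} + 735228 = \left(-7\right) 4186116 + 735228 = -29302812 + 735228 = -28567584$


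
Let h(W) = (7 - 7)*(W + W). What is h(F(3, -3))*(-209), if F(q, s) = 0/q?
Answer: 0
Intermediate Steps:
F(q, s) = 0
h(W) = 0 (h(W) = 0*(2*W) = 0)
h(F(3, -3))*(-209) = 0*(-209) = 0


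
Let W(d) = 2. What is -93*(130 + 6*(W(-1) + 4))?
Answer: -15438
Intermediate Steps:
-93*(130 + 6*(W(-1) + 4)) = -93*(130 + 6*(2 + 4)) = -93*(130 + 6*6) = -93*(130 + 36) = -93*166 = -15438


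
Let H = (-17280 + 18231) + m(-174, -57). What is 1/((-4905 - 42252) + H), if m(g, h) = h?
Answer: -1/46263 ≈ -2.1616e-5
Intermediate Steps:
H = 894 (H = (-17280 + 18231) - 57 = 951 - 57 = 894)
1/((-4905 - 42252) + H) = 1/((-4905 - 42252) + 894) = 1/(-47157 + 894) = 1/(-46263) = -1/46263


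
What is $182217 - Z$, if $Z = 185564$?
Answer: $-3347$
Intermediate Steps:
$182217 - Z = 182217 - 185564 = -3347$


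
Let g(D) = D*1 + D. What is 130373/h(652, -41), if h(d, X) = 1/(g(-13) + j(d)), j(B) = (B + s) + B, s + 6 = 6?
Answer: 166616694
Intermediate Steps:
s = 0 (s = -6 + 6 = 0)
j(B) = 2*B (j(B) = (B + 0) + B = B + B = 2*B)
g(D) = 2*D (g(D) = D + D = 2*D)
h(d, X) = 1/(-26 + 2*d) (h(d, X) = 1/(2*(-13) + 2*d) = 1/(-26 + 2*d))
130373/h(652, -41) = 130373/((1/(2*(-13 + 652)))) = 130373/(((½)/639)) = 130373/(((½)*(1/639))) = 130373/(1/1278) = 130373*1278 = 166616694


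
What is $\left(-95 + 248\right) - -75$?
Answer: $228$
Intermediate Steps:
$\left(-95 + 248\right) - -75 = 153 + 75 = 228$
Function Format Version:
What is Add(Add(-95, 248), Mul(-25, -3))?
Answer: 228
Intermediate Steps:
Add(Add(-95, 248), Mul(-25, -3)) = Add(153, 75) = 228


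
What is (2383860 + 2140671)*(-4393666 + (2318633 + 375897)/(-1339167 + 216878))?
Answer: -22310307241997294124/1122289 ≈ -1.9879e+13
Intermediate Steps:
(2383860 + 2140671)*(-4393666 + (2318633 + 375897)/(-1339167 + 216878)) = 4524531*(-4393666 + 2694530/(-1122289)) = 4524531*(-4393666 + 2694530*(-1/1122289)) = 4524531*(-4393666 - 2694530/1122289) = 4524531*(-4930965716004/1122289) = -22310307241997294124/1122289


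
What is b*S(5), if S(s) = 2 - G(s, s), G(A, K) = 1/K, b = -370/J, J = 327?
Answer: -222/109 ≈ -2.0367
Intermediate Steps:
b = -370/327 ≈ -1.1315
S(s) = 2 - 1/s
b*S(5) = -370*(2 - 1/5)/327 = -370/327*9/5 = -222/109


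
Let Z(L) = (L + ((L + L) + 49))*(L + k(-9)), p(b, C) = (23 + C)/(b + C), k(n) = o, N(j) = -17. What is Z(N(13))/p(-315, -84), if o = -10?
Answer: 21546/61 ≈ 353.21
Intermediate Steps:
k(n) = -10
p(b, C) = (23 + C)/(C + b)
Z(L) = (-10 + L)*(49 + 3*L) (Z(L) = (L + ((L + L) + 49))*(L - 10) = (L + (2*L + 49))*(-10 + L) = (L + (49 + 2*L))*(-10 + L) = (49 + 3*L)*(-10 + L) = (-10 + L)*(49 + 3*L))
Z(N(13))/p(-315, -84) = (-490 + 3*(-17)² + 19*(-17))/(((23 - 84)/(-84 - 315))) = (-490 + 3*289 - 323)/((-61/(-399))) = (-490 + 867 - 323)/((-1/399*(-61))) = 54/(61/399) = 54*(399/61) = 21546/61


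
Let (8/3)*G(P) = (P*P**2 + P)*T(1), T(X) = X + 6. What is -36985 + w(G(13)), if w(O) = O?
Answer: -124735/4 ≈ -31184.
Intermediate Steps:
T(X) = 6 + X
G(P) = 21*P/8 + 21*P**3/8 (G(P) = 3*((P*P**2 + P)*(6 + 1))/8 = 3*((P**3 + P)*7)/8 = 3*((P + P**3)*7)/8 = 3*(7*P + 7*P**3)/8 = 21*P/8 + 21*P**3/8)
-36985 + w(G(13)) = -36985 + (21/8)*13*(1 + 13**2) = -36985 + (21/8)*13*(1 + 169) = -36985 + (21/8)*13*170 = -36985 + 23205/4 = -124735/4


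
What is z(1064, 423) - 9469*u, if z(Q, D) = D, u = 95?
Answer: -899132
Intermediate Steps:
z(1064, 423) - 9469*u = 423 - 9469*95 = 423 - 1*899555 = 423 - 899555 = -899132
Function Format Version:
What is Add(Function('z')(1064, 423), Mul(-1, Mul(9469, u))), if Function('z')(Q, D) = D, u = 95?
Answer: -899132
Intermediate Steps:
Add(Function('z')(1064, 423), Mul(-1, Mul(9469, u))) = Add(423, Mul(-1, Mul(9469, 95))) = Add(423, Mul(-1, 899555)) = Add(423, -899555) = -899132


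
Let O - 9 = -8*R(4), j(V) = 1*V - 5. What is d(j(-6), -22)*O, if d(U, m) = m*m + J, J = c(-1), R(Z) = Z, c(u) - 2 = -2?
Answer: -11132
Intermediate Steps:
c(u) = 0 (c(u) = 2 - 2 = 0)
J = 0
j(V) = -5 + V (j(V) = V - 5 = -5 + V)
O = -23 (O = 9 - 8*4 = 9 - 32 = -23)
d(U, m) = m**2 (d(U, m) = m*m + 0 = m**2 + 0 = m**2)
d(j(-6), -22)*O = (-22)**2*(-23) = 484*(-23) = -11132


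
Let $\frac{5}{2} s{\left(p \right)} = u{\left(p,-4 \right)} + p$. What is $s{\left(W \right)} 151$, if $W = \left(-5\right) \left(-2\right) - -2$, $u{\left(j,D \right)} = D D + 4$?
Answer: $\frac{9664}{5} \approx 1932.8$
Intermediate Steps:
$u{\left(j,D \right)} = 4 + D^{2}$ ($u{\left(j,D \right)} = D^{2} + 4 = 4 + D^{2}$)
$W = 12$ ($W = 10 + \left(-1 + 3\right) = 10 + 2 = 12$)
$s{\left(p \right)} = 8 + \frac{2 p}{5}$ ($s{\left(p \right)} = \frac{2 \left(\left(4 + \left(-4\right)^{2}\right) + p\right)}{5} = \frac{2 \left(\left(4 + 16\right) + p\right)}{5} = \frac{2 \left(20 + p\right)}{5} = 8 + \frac{2 p}{5}$)
$s{\left(W \right)} 151 = \left(8 + \frac{2}{5} \cdot 12\right) 151 = \left(8 + \frac{24}{5}\right) 151 = \frac{64}{5} \cdot 151 = \frac{9664}{5}$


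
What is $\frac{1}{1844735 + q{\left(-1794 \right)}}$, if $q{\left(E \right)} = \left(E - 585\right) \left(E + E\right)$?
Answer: $\frac{1}{10380587} \approx 9.6334 \cdot 10^{-8}$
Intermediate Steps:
$q{\left(E \right)} = 2 E \left(-585 + E\right)$ ($q{\left(E \right)} = \left(-585 + E\right) 2 E = 2 E \left(-585 + E\right)$)
$\frac{1}{1844735 + q{\left(-1794 \right)}} = \frac{1}{1844735 + 2 \left(-1794\right) \left(-585 - 1794\right)} = \frac{1}{1844735 + 2 \left(-1794\right) \left(-2379\right)} = \frac{1}{1844735 + 8535852} = \frac{1}{10380587}$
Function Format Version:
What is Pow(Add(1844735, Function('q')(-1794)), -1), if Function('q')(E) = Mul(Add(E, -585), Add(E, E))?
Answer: Rational(1, 10380587) ≈ 9.6334e-8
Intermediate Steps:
Function('q')(E) = Mul(2, E, Add(-585, E)) (Function('q')(E) = Mul(Add(-585, E), Mul(2, E)) = Mul(2, E, Add(-585, E)))
Pow(Add(1844735, Function('q')(-1794)), -1) = Pow(Add(1844735, Mul(2, -1794, Add(-585, -1794))), -1) = Pow(Add(1844735, Mul(2, -1794, -2379)), -1) = Pow(Add(1844735, 8535852), -1) = Pow(10380587, -1) = Rational(1, 10380587)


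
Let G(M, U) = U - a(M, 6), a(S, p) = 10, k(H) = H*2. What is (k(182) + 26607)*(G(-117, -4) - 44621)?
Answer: -1203850585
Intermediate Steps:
k(H) = 2*H
G(M, U) = -10 + U (G(M, U) = U - 1*10 = U - 10 = -10 + U)
(k(182) + 26607)*(G(-117, -4) - 44621) = (2*182 + 26607)*((-10 - 4) - 44621) = (364 + 26607)*(-14 - 44621) = 26971*(-44635) = -1203850585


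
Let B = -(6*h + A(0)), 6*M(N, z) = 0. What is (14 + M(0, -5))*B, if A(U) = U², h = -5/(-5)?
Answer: -84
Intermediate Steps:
M(N, z) = 0 (M(N, z) = (⅙)*0 = 0)
h = 1 (h = -5*(-⅕) = 1)
B = -6 (B = -(6*1 + 0²) = -(6 + 0) = -1*6 = -6)
(14 + M(0, -5))*B = (14 + 0)*(-6) = 14*(-6) = -84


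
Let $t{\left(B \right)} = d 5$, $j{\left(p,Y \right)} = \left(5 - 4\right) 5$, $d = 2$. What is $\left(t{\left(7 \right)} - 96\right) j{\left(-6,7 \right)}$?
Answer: $-430$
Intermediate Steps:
$j{\left(p,Y \right)} = 5$ ($j{\left(p,Y \right)} = 1 \cdot 5 = 5$)
$t{\left(B \right)} = 10$ ($t{\left(B \right)} = 2 \cdot 5 = 10$)
$\left(t{\left(7 \right)} - 96\right) j{\left(-6,7 \right)} = \left(10 - 96\right) 5 = \left(-86\right) 5 = -430$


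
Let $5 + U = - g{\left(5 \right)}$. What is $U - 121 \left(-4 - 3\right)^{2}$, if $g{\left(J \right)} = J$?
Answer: $-5939$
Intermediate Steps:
$U = -10$ ($U = -5 - 5 = -10$)
$U - 121 \left(-4 - 3\right)^{2} = -10 - 121 \left(-4 - 3\right)^{2} = -10 - 121 \left(-7\right)^{2} = -10 - 5929 = -5939$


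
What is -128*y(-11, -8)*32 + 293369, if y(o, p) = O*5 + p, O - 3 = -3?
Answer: 326137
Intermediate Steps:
O = 0 (O = 3 - 3 = 0)
y(o, p) = p (y(o, p) = 0*5 + p = 0 + p = p)
-128*y(-11, -8)*32 + 293369 = -128*(-8)*32 + 293369 = 1024*32 + 293369 = 32768 + 293369 = 326137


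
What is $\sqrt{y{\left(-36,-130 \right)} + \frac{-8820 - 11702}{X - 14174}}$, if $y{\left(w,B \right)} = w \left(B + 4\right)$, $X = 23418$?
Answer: $\frac{\sqrt{96854615482}}{4622} \approx 67.333$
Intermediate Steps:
$y{\left(w,B \right)} = w \left(4 + B\right)$
$\sqrt{y{\left(-36,-130 \right)} + \frac{-8820 - 11702}{X - 14174}} = \sqrt{- 36 \left(4 - 130\right) + \frac{-8820 - 11702}{23418 - 14174}} = \sqrt{\left(-36\right) \left(-126\right) - \frac{20522}{23418 - 14174}} = \sqrt{4536 - \frac{20522}{9244}} = \sqrt{4536 - \frac{10261}{4622}} = \sqrt{\frac{20955131}{4622}} = \frac{\sqrt{96854615482}}{4622}$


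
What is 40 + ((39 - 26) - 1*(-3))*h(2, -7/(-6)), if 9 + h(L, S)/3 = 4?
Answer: -200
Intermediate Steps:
h(L, S) = -15 (h(L, S) = -27 + 3*4 = -27 + 12 = -15)
40 + ((39 - 26) - 1*(-3))*h(2, -7/(-6)) = 40 + ((39 - 26) - 1*(-3))*(-15) = 40 + (13 + 3)*(-15) = 40 + 16*(-15) = 40 - 240 = -200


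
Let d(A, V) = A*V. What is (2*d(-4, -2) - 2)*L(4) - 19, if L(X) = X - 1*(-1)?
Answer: 51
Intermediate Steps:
L(X) = 1 + X (L(X) = X + 1 = 1 + X)
(2*d(-4, -2) - 2)*L(4) - 19 = (2*(-4*(-2)) - 2)*(1 + 4) - 19 = (2*8 - 2)*5 - 19 = (16 - 2)*5 - 19 = 14*5 - 19 = 70 - 19 = 51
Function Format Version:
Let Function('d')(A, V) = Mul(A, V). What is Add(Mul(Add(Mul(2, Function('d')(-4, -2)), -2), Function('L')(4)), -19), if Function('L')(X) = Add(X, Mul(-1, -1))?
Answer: 51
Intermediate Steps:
Function('L')(X) = Add(1, X) (Function('L')(X) = Add(X, 1) = Add(1, X))
Add(Mul(Add(Mul(2, Function('d')(-4, -2)), -2), Function('L')(4)), -19) = Add(Mul(Add(Mul(2, Mul(-4, -2)), -2), Add(1, 4)), -19) = Add(Mul(Add(Mul(2, 8), -2), 5), -19) = Add(Mul(Add(16, -2), 5), -19) = Add(Mul(14, 5), -19) = Add(70, -19) = 51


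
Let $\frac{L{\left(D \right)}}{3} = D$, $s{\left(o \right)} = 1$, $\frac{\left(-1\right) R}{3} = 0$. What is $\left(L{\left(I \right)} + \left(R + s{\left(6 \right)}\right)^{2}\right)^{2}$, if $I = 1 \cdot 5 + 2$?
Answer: $484$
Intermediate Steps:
$R = 0$ ($R = \left(-3\right) 0 = 0$)
$I = 7$ ($I = 5 + 2 = 7$)
$L{\left(D \right)} = 3 D$
$\left(L{\left(I \right)} + \left(R + s{\left(6 \right)}\right)^{2}\right)^{2} = \left(3 \cdot 7 + \left(0 + 1\right)^{2}\right)^{2} = \left(21 + 1^{2}\right)^{2} = \left(21 + 1\right)^{2} = 22^{2} = 484$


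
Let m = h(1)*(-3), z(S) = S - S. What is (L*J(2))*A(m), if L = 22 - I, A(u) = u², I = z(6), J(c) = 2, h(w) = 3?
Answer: 3564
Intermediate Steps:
z(S) = 0
I = 0
m = -9 (m = 3*(-3) = -9)
L = 22 (L = 22 - 1*0 = 22 + 0 = 22)
(L*J(2))*A(m) = (22*2)*(-9)² = 44*81 = 3564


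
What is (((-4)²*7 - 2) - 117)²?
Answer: 49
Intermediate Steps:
(((-4)²*7 - 2) - 117)² = ((16*7 - 2) - 117)² = ((112 - 2) - 117)² = (110 - 117)² = (-7)² = 49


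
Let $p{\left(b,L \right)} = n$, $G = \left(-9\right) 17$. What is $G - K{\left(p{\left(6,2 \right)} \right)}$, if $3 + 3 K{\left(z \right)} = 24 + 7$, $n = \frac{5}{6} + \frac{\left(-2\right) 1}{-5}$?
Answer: $- \frac{487}{3} \approx -162.33$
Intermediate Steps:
$G = -153$
$n = \frac{37}{30}$ ($n = 5 \cdot \frac{1}{6} - - \frac{2}{5} = \frac{5}{6} + \frac{2}{5} = \frac{37}{30} \approx 1.2333$)
$p{\left(b,L \right)} = \frac{37}{30}$
$K{\left(z \right)} = \frac{28}{3}$ ($K{\left(z \right)} = -1 + \frac{24 + 7}{3} = -1 + \frac{1}{3} \cdot 31 = -1 + \frac{31}{3} = \frac{28}{3}$)
$G - K{\left(p{\left(6,2 \right)} \right)} = -153 - \frac{28}{3} = - \frac{487}{3}$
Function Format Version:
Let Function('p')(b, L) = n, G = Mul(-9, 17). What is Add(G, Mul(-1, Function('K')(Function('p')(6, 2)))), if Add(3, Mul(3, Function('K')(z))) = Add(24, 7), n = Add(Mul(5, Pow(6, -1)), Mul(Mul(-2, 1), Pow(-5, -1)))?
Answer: Rational(-487, 3) ≈ -162.33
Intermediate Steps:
G = -153
n = Rational(37, 30) (n = Add(Mul(5, Rational(1, 6)), Mul(-2, Rational(-1, 5))) = Add(Rational(5, 6), Rational(2, 5)) = Rational(37, 30) ≈ 1.2333)
Function('p')(b, L) = Rational(37, 30)
Function('K')(z) = Rational(28, 3) (Function('K')(z) = Add(-1, Mul(Rational(1, 3), Add(24, 7))) = Add(-1, Mul(Rational(1, 3), 31)) = Add(-1, Rational(31, 3)) = Rational(28, 3))
Add(G, Mul(-1, Function('K')(Function('p')(6, 2)))) = Add(-153, Mul(-1, Rational(28, 3))) = Add(-153, Rational(-28, 3)) = Rational(-487, 3)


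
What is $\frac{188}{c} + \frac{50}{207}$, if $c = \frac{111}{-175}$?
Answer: $- \frac{2268250}{7659} \approx -296.15$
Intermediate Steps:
$c = - \frac{111}{175}$ ($c = 111 \left(- \frac{1}{175}\right) = - \frac{111}{175} \approx -0.63429$)
$\frac{188}{c} + \frac{50}{207} = \frac{188}{- \frac{111}{175}} + \frac{50}{207} = 188 \left(- \frac{175}{111}\right) + 50 \cdot \frac{1}{207} = - \frac{32900}{111} + \frac{50}{207} = - \frac{2268250}{7659}$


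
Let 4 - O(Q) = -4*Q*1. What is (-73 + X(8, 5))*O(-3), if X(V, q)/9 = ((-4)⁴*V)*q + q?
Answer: -737056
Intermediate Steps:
O(Q) = 4 + 4*Q (O(Q) = 4 - (-4*Q) = 4 - (-4)*Q = 4 + 4*Q)
X(V, q) = 9*q + 2304*V*q (X(V, q) = 9*(((-4)⁴*V)*q + q) = 9*((256*V)*q + q) = 9*(256*V*q + q) = 9*(q + 256*V*q) = 9*q + 2304*V*q)
(-73 + X(8, 5))*O(-3) = (-73 + 9*5*(1 + 256*8))*(4 + 4*(-3)) = (-73 + 9*5*(1 + 2048))*(4 - 12) = (-73 + 9*5*2049)*(-8) = (-73 + 92205)*(-8) = 92132*(-8) = -737056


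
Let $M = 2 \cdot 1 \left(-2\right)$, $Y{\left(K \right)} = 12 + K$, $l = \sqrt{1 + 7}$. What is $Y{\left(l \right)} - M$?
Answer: $16 + 2 \sqrt{2} \approx 18.828$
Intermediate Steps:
$l = 2 \sqrt{2}$ ($l = \sqrt{8} = 2 \sqrt{2} \approx 2.8284$)
$M = -4$ ($M = 2 \left(-2\right) = -4$)
$Y{\left(l \right)} - M = \left(12 + 2 \sqrt{2}\right) - -4 = \left(12 + 2 \sqrt{2}\right) + 4 = 16 + 2 \sqrt{2}$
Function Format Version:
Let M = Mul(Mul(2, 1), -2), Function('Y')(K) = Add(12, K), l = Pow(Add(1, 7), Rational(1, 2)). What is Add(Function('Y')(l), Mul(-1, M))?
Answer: Add(16, Mul(2, Pow(2, Rational(1, 2)))) ≈ 18.828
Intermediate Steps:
l = Mul(2, Pow(2, Rational(1, 2))) (l = Pow(8, Rational(1, 2)) = Mul(2, Pow(2, Rational(1, 2))) ≈ 2.8284)
M = -4 (M = Mul(2, -2) = -4)
Add(Function('Y')(l), Mul(-1, M)) = Add(Add(12, Mul(2, Pow(2, Rational(1, 2)))), Mul(-1, -4)) = Add(Add(12, Mul(2, Pow(2, Rational(1, 2)))), 4) = Add(16, Mul(2, Pow(2, Rational(1, 2))))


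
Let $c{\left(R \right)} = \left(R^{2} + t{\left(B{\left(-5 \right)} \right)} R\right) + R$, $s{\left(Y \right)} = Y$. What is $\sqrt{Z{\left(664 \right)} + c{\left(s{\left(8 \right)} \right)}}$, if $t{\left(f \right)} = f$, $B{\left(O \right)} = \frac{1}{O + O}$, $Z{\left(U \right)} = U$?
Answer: $\frac{2 \sqrt{4595}}{5} \approx 27.115$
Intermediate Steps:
$B{\left(O \right)} = \frac{1}{2 O}$
$c{\left(R \right)} = R^{2} + \frac{9 R}{10}$ ($c{\left(R \right)} = \left(R^{2} + \frac{1}{2 \left(-5\right)} R\right) + R = \left(R^{2} + \frac{1}{2} \left(- \frac{1}{5}\right) R\right) + R = \left(R^{2} - \frac{R}{10}\right) + R = R^{2} + \frac{9 R}{10}$)
$\sqrt{Z{\left(664 \right)} + c{\left(s{\left(8 \right)} \right)}} = \sqrt{664 + \frac{1}{10} \cdot 8 \left(9 + 10 \cdot 8\right)} = \sqrt{664 + \frac{1}{10} \cdot 8 \left(9 + 80\right)} = \sqrt{664 + \frac{1}{10} \cdot 8 \cdot 89} = \sqrt{664 + \frac{356}{5}} = \sqrt{\frac{3676}{5}} = \frac{2 \sqrt{4595}}{5}$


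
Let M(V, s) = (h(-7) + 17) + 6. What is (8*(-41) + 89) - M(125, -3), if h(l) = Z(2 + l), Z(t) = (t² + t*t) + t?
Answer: -307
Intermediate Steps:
Z(t) = t + 2*t² (Z(t) = (t² + t²) + t = 2*t² + t = t + 2*t²)
h(l) = (2 + l)*(5 + 2*l) (h(l) = (2 + l)*(1 + 2*(2 + l)) = (2 + l)*(1 + (4 + 2*l)) = (2 + l)*(5 + 2*l))
M(V, s) = 68 (M(V, s) = ((2 - 7)*(5 + 2*(-7)) + 17) + 6 = (-5*(5 - 14) + 17) + 6 = (-5*(-9) + 17) + 6 = (45 + 17) + 6 = 62 + 6 = 68)
(8*(-41) + 89) - M(125, -3) = (8*(-41) + 89) - 1*68 = (-328 + 89) - 68 = -239 - 68 = -307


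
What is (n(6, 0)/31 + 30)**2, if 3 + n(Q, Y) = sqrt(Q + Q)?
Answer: 859341/961 + 3708*sqrt(3)/961 ≈ 900.90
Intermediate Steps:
n(Q, Y) = -3 + sqrt(2)*sqrt(Q) (n(Q, Y) = -3 + sqrt(Q + Q) = -3 + sqrt(2*Q) = -3 + sqrt(2)*sqrt(Q))
(n(6, 0)/31 + 30)**2 = ((-3 + sqrt(2)*sqrt(6))/31 + 30)**2 = ((-3 + 2*sqrt(3))*(1/31) + 30)**2 = ((-3/31 + 2*sqrt(3)/31) + 30)**2 = (927/31 + 2*sqrt(3)/31)**2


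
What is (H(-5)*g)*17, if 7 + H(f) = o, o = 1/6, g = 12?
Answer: -1394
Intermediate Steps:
o = ⅙ ≈ 0.16667
H(f) = -41/6 (H(f) = -7 + ⅙ = -41/6)
(H(-5)*g)*17 = -41/6*12*17 = -82*17 = -1394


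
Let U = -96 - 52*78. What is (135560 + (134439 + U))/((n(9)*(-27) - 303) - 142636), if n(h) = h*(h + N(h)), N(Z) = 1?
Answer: -265847/145369 ≈ -1.8288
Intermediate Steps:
U = -4152 (U = -96 - 4056 = -4152)
n(h) = h*(1 + h) (n(h) = h*(h + 1) = h*(1 + h))
(135560 + (134439 + U))/((n(9)*(-27) - 303) - 142636) = (135560 + (134439 - 4152))/(((9*(1 + 9))*(-27) - 303) - 142636) = (135560 + 130287)/(((9*10)*(-27) - 303) - 142636) = 265847/((90*(-27) - 303) - 142636) = 265847/((-2430 - 303) - 142636) = 265847/(-2733 - 142636) = 265847/(-145369) = 265847*(-1/145369) = -265847/145369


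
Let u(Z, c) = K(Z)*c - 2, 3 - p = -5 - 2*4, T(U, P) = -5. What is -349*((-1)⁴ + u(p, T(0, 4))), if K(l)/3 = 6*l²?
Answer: 8041309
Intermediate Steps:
K(l) = 18*l² (K(l) = 3*(6*l²) = 18*l²)
p = 16 (p = 3 - (-5 - 2*4) = 3 - (-5 - 8) = 3 - 1*(-13) = 3 + 13 = 16)
u(Z, c) = -2 + 18*c*Z² (u(Z, c) = (18*Z²)*c - 2 = 18*c*Z² - 2 = -2 + 18*c*Z²)
-349*((-1)⁴ + u(p, T(0, 4))) = -349*((-1)⁴ + (-2 + 18*(-5)*16²)) = -349*(1 + (-2 + 18*(-5)*256)) = -349*(1 + (-2 - 23040)) = -349*(1 - 23042) = -349*(-23041) = 8041309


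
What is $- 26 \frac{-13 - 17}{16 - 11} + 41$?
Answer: $197$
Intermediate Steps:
$- 26 \frac{-13 - 17}{16 - 11} + 41 = - 26 \left(- \frac{30}{5}\right) + 41 = - 26 \left(\left(-30\right) \frac{1}{5}\right) + 41 = \left(-26\right) \left(-6\right) + 41 = 156 + 41 = 197$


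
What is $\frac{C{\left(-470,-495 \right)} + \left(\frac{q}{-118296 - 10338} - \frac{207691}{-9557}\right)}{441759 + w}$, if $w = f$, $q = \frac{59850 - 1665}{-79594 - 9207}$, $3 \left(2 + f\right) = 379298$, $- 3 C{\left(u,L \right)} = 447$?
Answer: $- \frac{13893607784075823}{62028109990361526374} \approx -0.00022399$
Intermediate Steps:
$C{\left(u,L \right)} = -149$ ($C{\left(u,L \right)} = \left(- \frac{1}{3}\right) 447 = -149$)
$f = \frac{379292}{3}$ ($f = -2 + \frac{1}{3} \cdot 379298 = -2 + \frac{379298}{3} = \frac{379292}{3} \approx 1.2643 \cdot 10^{5}$)
$q = - \frac{58185}{88801}$ ($q = \frac{58185}{-88801} = 58185 \left(- \frac{1}{88801}\right) = - \frac{58185}{88801} \approx -0.65523$)
$w = \frac{379292}{3} \approx 1.2643 \cdot 10^{5}$
$\frac{C{\left(-470,-495 \right)} + \left(\frac{q}{-118296 - 10338} - \frac{207691}{-9557}\right)}{441759 + w} = \frac{-149 - \left(- \frac{207691}{9557} + \frac{58185}{88801 \left(-118296 - 10338\right)}\right)}{441759 + \frac{379292}{3}} = \frac{-149 - \left(- \frac{207691}{9557} + \frac{58185}{88801 \left(-128634\right)}\right)}{\frac{1704569}{3}} = \left(-149 + \left(\left(- \frac{58185}{88801}\right) \left(- \frac{1}{128634}\right) + \frac{207691}{9557}\right)\right) \frac{3}{1704569} = \left(-149 + \left(\frac{19395}{3807609278} + \frac{207691}{9557}\right)\right) \frac{3}{1704569} = \left(-149 + \frac{790806363915113}{36389321869846}\right) \frac{3}{1704569} = \left(- \frac{4631202594691941}{36389321869846}\right) \frac{3}{1704569} = - \frac{13893607784075823}{62028109990361526374}$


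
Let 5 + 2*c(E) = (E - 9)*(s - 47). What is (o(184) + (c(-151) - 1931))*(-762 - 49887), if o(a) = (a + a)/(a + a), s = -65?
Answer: -711871695/2 ≈ -3.5594e+8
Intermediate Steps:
o(a) = 1 (o(a) = (2*a)/((2*a)) = (2*a)*(1/(2*a)) = 1)
c(E) = 1003/2 - 56*E (c(E) = -5/2 + ((E - 9)*(-65 - 47))/2 = -5/2 + ((-9 + E)*(-112))/2 = -5/2 + (1008 - 112*E)/2 = -5/2 + (504 - 56*E) = 1003/2 - 56*E)
(o(184) + (c(-151) - 1931))*(-762 - 49887) = (1 + ((1003/2 - 56*(-151)) - 1931))*(-762 - 49887) = (1 + ((1003/2 + 8456) - 1931))*(-50649) = (1 + (17915/2 - 1931))*(-50649) = (1 + 14053/2)*(-50649) = (14055/2)*(-50649) = -711871695/2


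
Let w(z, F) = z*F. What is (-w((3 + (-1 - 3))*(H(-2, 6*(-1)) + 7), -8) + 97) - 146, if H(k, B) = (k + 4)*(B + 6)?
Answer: -105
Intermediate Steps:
H(k, B) = (4 + k)*(6 + B)
w(z, F) = F*z
(-w((3 + (-1 - 3))*(H(-2, 6*(-1)) + 7), -8) + 97) - 146 = (-(-8)*(3 + (-1 - 3))*((24 + 4*(6*(-1)) + 6*(-2) + (6*(-1))*(-2)) + 7) + 97) - 146 = (-(-8)*(3 - 4)*((24 + 4*(-6) - 12 - 6*(-2)) + 7) + 97) - 146 = (-(-8)*(-((24 - 24 - 12 + 12) + 7)) + 97) - 146 = (-(-8)*(-(0 + 7)) + 97) - 146 = (-(-8)*(-1*7) + 97) - 146 = (-(-8)*(-7) + 97) - 146 = (-1*56 + 97) - 146 = (-56 + 97) - 146 = 41 - 146 = -105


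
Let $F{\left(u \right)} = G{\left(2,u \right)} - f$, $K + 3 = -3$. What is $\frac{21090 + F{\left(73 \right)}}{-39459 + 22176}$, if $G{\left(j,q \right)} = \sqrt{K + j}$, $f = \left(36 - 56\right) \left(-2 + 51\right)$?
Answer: $- \frac{22070}{17283} - \frac{2 i}{17283} \approx -1.277 - 0.00011572 i$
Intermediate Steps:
$K = -6$ ($K = -3 - 3 = -6$)
$f = -980$ ($f = \left(-20\right) 49 = -980$)
$G{\left(j,q \right)} = \sqrt{-6 + j}$
$F{\left(u \right)} = 980 + 2 i$ ($F{\left(u \right)} = \sqrt{-6 + 2} - -980 = \sqrt{-4} + 980 = 2 i + 980 = 980 + 2 i$)
$\frac{21090 + F{\left(73 \right)}}{-39459 + 22176} = \frac{21090 + \left(980 + 2 i\right)}{-39459 + 22176} = \frac{22070 + 2 i}{-17283} = \left(22070 + 2 i\right) \left(- \frac{1}{17283}\right) = - \frac{22070}{17283} - \frac{2 i}{17283}$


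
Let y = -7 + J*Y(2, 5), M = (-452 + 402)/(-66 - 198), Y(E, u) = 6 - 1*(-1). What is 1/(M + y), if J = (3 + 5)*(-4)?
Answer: -132/30467 ≈ -0.0043326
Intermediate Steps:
Y(E, u) = 7 (Y(E, u) = 6 + 1 = 7)
J = -32 (J = 8*(-4) = -32)
M = 25/132 (M = -50/(-264) = -50*(-1/264) = 25/132 ≈ 0.18939)
y = -231 (y = -7 - 32*7 = -7 - 224 = -231)
1/(M + y) = 1/(25/132 - 231) = 1/(-30467/132) = -132/30467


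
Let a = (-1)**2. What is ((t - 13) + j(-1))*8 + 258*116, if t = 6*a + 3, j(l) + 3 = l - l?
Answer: 29872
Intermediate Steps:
a = 1
j(l) = -3 (j(l) = -3 + (l - l) = -3 + 0 = -3)
t = 9 (t = 6*1 + 3 = 6 + 3 = 9)
((t - 13) + j(-1))*8 + 258*116 = ((9 - 13) - 3)*8 + 258*116 = (-4 - 3)*8 + 29928 = -7*8 + 29928 = -56 + 29928 = 29872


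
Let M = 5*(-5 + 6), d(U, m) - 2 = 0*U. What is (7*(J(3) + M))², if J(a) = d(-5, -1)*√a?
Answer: 1813 + 980*√3 ≈ 3510.4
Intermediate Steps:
d(U, m) = 2 (d(U, m) = 2 + 0*U = 2 + 0 = 2)
J(a) = 2*√a
M = 5 (M = 5*1 = 5)
(7*(J(3) + M))² = (7*(2*√3 + 5))² = (7*(5 + 2*√3))² = (35 + 14*√3)²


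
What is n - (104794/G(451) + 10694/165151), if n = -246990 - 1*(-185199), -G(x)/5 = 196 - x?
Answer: -13028498406019/210567525 ≈ -61873.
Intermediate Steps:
G(x) = -980 + 5*x (G(x) = -5*(196 - x) = -980 + 5*x)
n = -61791 (n = -246990 + 185199 = -61791)
n - (104794/G(451) + 10694/165151) = -61791 - (104794/(-980 + 5*451) + 10694/165151) = -61791 - (104794/(-980 + 2255) + 10694*(1/165151)) = -61791 - (104794/1275 + 10694/165151) = -61791 - 1*17320468744/210567525 = -61791 - 17320468744/210567525 = -13028498406019/210567525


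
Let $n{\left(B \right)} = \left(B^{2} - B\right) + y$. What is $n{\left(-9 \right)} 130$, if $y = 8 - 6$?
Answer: $11960$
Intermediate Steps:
$y = 2$ ($y = 8 - 6 = 2$)
$n{\left(B \right)} = 2 + B^{2} - B$ ($n{\left(B \right)} = \left(B^{2} - B\right) + 2 = 2 + B^{2} - B$)
$n{\left(-9 \right)} 130 = \left(2 + \left(-9\right)^{2} - -9\right) 130 = \left(2 + 81 + 9\right) 130 = 92 \cdot 130 = 11960$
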